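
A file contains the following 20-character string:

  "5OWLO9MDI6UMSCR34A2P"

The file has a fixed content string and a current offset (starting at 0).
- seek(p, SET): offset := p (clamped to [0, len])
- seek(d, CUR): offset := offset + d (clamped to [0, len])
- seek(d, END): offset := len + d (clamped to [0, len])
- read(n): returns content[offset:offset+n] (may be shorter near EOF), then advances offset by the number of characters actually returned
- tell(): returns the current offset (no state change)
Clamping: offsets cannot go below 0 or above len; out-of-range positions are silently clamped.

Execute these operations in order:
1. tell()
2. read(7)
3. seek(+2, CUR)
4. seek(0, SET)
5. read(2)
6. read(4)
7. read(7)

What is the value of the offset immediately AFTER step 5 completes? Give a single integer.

Answer: 2

Derivation:
After 1 (tell()): offset=0
After 2 (read(7)): returned '5OWLO9M', offset=7
After 3 (seek(+2, CUR)): offset=9
After 4 (seek(0, SET)): offset=0
After 5 (read(2)): returned '5O', offset=2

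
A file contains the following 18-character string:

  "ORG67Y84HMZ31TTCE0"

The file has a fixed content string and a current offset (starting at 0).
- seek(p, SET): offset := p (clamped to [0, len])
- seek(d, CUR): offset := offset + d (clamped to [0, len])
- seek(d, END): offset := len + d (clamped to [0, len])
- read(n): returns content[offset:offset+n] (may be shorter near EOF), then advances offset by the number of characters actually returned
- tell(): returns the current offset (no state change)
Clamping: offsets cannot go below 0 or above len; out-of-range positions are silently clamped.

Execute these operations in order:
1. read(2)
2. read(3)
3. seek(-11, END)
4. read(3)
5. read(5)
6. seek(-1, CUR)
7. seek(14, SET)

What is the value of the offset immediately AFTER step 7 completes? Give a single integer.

After 1 (read(2)): returned 'OR', offset=2
After 2 (read(3)): returned 'G67', offset=5
After 3 (seek(-11, END)): offset=7
After 4 (read(3)): returned '4HM', offset=10
After 5 (read(5)): returned 'Z31TT', offset=15
After 6 (seek(-1, CUR)): offset=14
After 7 (seek(14, SET)): offset=14

Answer: 14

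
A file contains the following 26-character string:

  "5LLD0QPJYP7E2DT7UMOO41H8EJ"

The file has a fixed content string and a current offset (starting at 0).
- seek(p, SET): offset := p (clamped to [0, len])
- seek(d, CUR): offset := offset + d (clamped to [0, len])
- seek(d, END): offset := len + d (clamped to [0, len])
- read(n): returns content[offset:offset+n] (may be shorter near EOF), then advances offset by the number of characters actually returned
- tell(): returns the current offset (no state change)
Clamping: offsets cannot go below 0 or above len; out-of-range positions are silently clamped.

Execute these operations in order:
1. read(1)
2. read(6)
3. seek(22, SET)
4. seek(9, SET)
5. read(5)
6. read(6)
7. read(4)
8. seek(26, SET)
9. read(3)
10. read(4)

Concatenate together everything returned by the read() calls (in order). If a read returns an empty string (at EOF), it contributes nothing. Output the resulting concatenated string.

After 1 (read(1)): returned '5', offset=1
After 2 (read(6)): returned 'LLD0QP', offset=7
After 3 (seek(22, SET)): offset=22
After 4 (seek(9, SET)): offset=9
After 5 (read(5)): returned 'P7E2D', offset=14
After 6 (read(6)): returned 'T7UMOO', offset=20
After 7 (read(4)): returned '41H8', offset=24
After 8 (seek(26, SET)): offset=26
After 9 (read(3)): returned '', offset=26
After 10 (read(4)): returned '', offset=26

Answer: 5LLD0QPP7E2DT7UMOO41H8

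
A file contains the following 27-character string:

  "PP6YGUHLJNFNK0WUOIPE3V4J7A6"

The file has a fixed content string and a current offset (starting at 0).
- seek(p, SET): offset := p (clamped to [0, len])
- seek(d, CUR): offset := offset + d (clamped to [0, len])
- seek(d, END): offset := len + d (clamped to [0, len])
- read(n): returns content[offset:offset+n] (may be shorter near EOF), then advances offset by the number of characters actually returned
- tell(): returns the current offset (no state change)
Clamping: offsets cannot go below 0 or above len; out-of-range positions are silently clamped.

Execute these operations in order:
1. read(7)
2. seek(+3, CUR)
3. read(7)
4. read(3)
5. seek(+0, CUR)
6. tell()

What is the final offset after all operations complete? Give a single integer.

After 1 (read(7)): returned 'PP6YGUH', offset=7
After 2 (seek(+3, CUR)): offset=10
After 3 (read(7)): returned 'FNK0WUO', offset=17
After 4 (read(3)): returned 'IPE', offset=20
After 5 (seek(+0, CUR)): offset=20
After 6 (tell()): offset=20

Answer: 20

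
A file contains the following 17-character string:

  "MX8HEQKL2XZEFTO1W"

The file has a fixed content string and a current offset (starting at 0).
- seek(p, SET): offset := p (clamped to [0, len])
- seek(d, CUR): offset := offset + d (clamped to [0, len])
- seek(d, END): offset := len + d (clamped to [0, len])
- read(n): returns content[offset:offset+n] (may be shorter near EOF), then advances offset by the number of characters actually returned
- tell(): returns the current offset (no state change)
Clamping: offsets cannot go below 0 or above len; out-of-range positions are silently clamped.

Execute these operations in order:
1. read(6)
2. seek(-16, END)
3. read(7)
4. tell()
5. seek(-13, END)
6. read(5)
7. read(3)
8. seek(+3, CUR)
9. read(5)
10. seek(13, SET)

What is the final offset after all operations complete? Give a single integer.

Answer: 13

Derivation:
After 1 (read(6)): returned 'MX8HEQ', offset=6
After 2 (seek(-16, END)): offset=1
After 3 (read(7)): returned 'X8HEQKL', offset=8
After 4 (tell()): offset=8
After 5 (seek(-13, END)): offset=4
After 6 (read(5)): returned 'EQKL2', offset=9
After 7 (read(3)): returned 'XZE', offset=12
After 8 (seek(+3, CUR)): offset=15
After 9 (read(5)): returned '1W', offset=17
After 10 (seek(13, SET)): offset=13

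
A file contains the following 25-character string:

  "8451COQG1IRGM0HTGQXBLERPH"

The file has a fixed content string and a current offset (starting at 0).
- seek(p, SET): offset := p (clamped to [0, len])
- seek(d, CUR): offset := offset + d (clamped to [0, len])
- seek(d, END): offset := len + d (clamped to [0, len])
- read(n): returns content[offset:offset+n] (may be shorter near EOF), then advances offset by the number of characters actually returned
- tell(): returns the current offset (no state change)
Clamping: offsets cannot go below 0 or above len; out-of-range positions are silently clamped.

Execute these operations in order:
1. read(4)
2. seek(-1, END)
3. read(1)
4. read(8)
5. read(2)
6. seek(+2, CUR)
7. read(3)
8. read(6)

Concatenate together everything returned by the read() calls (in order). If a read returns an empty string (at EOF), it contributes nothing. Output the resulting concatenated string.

Answer: 8451H

Derivation:
After 1 (read(4)): returned '8451', offset=4
After 2 (seek(-1, END)): offset=24
After 3 (read(1)): returned 'H', offset=25
After 4 (read(8)): returned '', offset=25
After 5 (read(2)): returned '', offset=25
After 6 (seek(+2, CUR)): offset=25
After 7 (read(3)): returned '', offset=25
After 8 (read(6)): returned '', offset=25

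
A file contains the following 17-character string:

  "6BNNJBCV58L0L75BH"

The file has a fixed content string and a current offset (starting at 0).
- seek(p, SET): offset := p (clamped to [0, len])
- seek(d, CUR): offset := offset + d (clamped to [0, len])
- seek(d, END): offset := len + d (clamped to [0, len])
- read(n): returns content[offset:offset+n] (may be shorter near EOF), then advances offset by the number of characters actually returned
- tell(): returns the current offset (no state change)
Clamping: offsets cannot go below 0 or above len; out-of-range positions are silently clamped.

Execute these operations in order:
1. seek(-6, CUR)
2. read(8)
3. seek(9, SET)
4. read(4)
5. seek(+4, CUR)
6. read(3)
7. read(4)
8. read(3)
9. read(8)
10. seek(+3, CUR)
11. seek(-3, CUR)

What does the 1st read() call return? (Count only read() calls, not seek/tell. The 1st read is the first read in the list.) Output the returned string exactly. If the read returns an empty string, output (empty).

Answer: 6BNNJBCV

Derivation:
After 1 (seek(-6, CUR)): offset=0
After 2 (read(8)): returned '6BNNJBCV', offset=8
After 3 (seek(9, SET)): offset=9
After 4 (read(4)): returned '8L0L', offset=13
After 5 (seek(+4, CUR)): offset=17
After 6 (read(3)): returned '', offset=17
After 7 (read(4)): returned '', offset=17
After 8 (read(3)): returned '', offset=17
After 9 (read(8)): returned '', offset=17
After 10 (seek(+3, CUR)): offset=17
After 11 (seek(-3, CUR)): offset=14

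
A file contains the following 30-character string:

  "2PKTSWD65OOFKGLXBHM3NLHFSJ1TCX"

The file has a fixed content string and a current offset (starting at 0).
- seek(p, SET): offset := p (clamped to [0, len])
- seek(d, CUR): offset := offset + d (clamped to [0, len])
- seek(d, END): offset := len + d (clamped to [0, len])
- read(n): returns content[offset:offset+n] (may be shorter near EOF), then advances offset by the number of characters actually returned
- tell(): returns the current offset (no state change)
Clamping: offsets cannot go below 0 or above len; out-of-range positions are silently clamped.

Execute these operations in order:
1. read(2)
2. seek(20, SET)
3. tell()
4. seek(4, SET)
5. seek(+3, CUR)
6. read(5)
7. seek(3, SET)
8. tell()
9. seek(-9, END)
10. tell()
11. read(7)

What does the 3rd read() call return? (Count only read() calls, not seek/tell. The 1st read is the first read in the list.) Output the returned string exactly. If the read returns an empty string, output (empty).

After 1 (read(2)): returned '2P', offset=2
After 2 (seek(20, SET)): offset=20
After 3 (tell()): offset=20
After 4 (seek(4, SET)): offset=4
After 5 (seek(+3, CUR)): offset=7
After 6 (read(5)): returned '65OOF', offset=12
After 7 (seek(3, SET)): offset=3
After 8 (tell()): offset=3
After 9 (seek(-9, END)): offset=21
After 10 (tell()): offset=21
After 11 (read(7)): returned 'LHFSJ1T', offset=28

Answer: LHFSJ1T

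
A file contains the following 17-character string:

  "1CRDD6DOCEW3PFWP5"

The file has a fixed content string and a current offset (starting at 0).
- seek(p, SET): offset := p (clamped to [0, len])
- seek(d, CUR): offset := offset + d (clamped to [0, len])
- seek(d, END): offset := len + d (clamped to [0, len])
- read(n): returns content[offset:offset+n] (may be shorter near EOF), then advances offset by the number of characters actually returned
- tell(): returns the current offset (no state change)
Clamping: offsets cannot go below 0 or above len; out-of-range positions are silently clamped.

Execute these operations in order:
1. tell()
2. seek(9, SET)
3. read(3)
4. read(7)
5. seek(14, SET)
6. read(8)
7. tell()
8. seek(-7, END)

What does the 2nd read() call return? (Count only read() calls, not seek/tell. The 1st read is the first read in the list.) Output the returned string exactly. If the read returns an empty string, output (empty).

After 1 (tell()): offset=0
After 2 (seek(9, SET)): offset=9
After 3 (read(3)): returned 'EW3', offset=12
After 4 (read(7)): returned 'PFWP5', offset=17
After 5 (seek(14, SET)): offset=14
After 6 (read(8)): returned 'WP5', offset=17
After 7 (tell()): offset=17
After 8 (seek(-7, END)): offset=10

Answer: PFWP5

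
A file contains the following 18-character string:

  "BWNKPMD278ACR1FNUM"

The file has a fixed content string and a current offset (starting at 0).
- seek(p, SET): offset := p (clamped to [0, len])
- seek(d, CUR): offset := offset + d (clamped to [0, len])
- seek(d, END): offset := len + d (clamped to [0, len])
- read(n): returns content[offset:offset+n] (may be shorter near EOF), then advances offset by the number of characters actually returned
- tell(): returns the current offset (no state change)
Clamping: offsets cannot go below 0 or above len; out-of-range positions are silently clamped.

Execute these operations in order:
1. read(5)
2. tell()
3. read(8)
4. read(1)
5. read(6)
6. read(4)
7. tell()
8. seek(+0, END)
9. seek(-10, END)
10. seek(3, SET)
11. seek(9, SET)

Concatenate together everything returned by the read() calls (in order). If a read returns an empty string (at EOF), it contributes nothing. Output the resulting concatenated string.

After 1 (read(5)): returned 'BWNKP', offset=5
After 2 (tell()): offset=5
After 3 (read(8)): returned 'MD278ACR', offset=13
After 4 (read(1)): returned '1', offset=14
After 5 (read(6)): returned 'FNUM', offset=18
After 6 (read(4)): returned '', offset=18
After 7 (tell()): offset=18
After 8 (seek(+0, END)): offset=18
After 9 (seek(-10, END)): offset=8
After 10 (seek(3, SET)): offset=3
After 11 (seek(9, SET)): offset=9

Answer: BWNKPMD278ACR1FNUM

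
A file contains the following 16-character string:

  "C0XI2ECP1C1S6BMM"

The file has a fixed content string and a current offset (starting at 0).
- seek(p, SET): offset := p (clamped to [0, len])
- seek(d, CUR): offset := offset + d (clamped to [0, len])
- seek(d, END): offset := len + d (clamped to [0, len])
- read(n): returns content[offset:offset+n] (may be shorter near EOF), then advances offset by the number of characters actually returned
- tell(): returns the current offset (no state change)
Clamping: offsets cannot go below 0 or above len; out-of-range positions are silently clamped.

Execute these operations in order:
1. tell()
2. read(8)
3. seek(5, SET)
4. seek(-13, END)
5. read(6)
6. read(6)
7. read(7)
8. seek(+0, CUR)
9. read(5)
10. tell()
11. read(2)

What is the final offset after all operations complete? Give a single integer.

After 1 (tell()): offset=0
After 2 (read(8)): returned 'C0XI2ECP', offset=8
After 3 (seek(5, SET)): offset=5
After 4 (seek(-13, END)): offset=3
After 5 (read(6)): returned 'I2ECP1', offset=9
After 6 (read(6)): returned 'C1S6BM', offset=15
After 7 (read(7)): returned 'M', offset=16
After 8 (seek(+0, CUR)): offset=16
After 9 (read(5)): returned '', offset=16
After 10 (tell()): offset=16
After 11 (read(2)): returned '', offset=16

Answer: 16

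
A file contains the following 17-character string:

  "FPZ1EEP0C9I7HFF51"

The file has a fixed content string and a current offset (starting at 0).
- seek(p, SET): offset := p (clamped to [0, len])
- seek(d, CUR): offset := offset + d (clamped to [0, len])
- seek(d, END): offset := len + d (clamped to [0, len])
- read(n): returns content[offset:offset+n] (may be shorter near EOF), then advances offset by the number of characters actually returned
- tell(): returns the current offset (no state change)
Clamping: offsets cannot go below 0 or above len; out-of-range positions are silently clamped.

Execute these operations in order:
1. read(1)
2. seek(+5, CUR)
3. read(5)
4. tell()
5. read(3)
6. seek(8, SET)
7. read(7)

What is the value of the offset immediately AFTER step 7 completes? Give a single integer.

Answer: 15

Derivation:
After 1 (read(1)): returned 'F', offset=1
After 2 (seek(+5, CUR)): offset=6
After 3 (read(5)): returned 'P0C9I', offset=11
After 4 (tell()): offset=11
After 5 (read(3)): returned '7HF', offset=14
After 6 (seek(8, SET)): offset=8
After 7 (read(7)): returned 'C9I7HFF', offset=15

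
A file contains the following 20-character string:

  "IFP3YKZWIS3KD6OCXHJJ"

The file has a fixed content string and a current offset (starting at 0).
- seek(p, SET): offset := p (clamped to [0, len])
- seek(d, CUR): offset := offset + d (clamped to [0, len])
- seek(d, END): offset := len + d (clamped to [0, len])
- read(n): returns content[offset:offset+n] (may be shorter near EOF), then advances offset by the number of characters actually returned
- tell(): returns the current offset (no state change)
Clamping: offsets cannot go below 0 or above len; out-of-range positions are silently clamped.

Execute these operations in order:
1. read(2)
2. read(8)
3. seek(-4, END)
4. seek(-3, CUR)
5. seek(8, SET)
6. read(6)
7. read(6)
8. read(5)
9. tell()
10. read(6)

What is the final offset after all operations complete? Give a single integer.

Answer: 20

Derivation:
After 1 (read(2)): returned 'IF', offset=2
After 2 (read(8)): returned 'P3YKZWIS', offset=10
After 3 (seek(-4, END)): offset=16
After 4 (seek(-3, CUR)): offset=13
After 5 (seek(8, SET)): offset=8
After 6 (read(6)): returned 'IS3KD6', offset=14
After 7 (read(6)): returned 'OCXHJJ', offset=20
After 8 (read(5)): returned '', offset=20
After 9 (tell()): offset=20
After 10 (read(6)): returned '', offset=20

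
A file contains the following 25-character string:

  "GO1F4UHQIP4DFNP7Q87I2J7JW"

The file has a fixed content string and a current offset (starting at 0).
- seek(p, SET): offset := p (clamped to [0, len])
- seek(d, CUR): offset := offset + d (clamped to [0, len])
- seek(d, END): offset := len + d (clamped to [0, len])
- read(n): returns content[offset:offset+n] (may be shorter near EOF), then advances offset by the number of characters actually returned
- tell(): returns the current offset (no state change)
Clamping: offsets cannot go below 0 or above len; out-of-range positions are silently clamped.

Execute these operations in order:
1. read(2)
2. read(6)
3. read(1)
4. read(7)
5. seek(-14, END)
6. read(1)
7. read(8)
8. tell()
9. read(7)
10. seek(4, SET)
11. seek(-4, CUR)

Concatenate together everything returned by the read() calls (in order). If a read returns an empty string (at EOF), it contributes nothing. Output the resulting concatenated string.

Answer: GO1F4UHQIP4DFNP7DFNP7Q87I2J7JW

Derivation:
After 1 (read(2)): returned 'GO', offset=2
After 2 (read(6)): returned '1F4UHQ', offset=8
After 3 (read(1)): returned 'I', offset=9
After 4 (read(7)): returned 'P4DFNP7', offset=16
After 5 (seek(-14, END)): offset=11
After 6 (read(1)): returned 'D', offset=12
After 7 (read(8)): returned 'FNP7Q87I', offset=20
After 8 (tell()): offset=20
After 9 (read(7)): returned '2J7JW', offset=25
After 10 (seek(4, SET)): offset=4
After 11 (seek(-4, CUR)): offset=0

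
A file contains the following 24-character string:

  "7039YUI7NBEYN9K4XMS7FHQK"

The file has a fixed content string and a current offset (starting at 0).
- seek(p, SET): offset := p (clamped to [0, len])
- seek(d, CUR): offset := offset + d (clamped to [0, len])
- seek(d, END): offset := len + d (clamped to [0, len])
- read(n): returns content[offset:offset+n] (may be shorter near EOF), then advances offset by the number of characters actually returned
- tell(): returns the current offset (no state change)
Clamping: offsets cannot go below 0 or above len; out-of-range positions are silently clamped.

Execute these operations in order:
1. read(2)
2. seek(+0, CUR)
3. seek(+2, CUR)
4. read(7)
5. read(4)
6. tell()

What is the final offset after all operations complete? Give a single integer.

After 1 (read(2)): returned '70', offset=2
After 2 (seek(+0, CUR)): offset=2
After 3 (seek(+2, CUR)): offset=4
After 4 (read(7)): returned 'YUI7NBE', offset=11
After 5 (read(4)): returned 'YN9K', offset=15
After 6 (tell()): offset=15

Answer: 15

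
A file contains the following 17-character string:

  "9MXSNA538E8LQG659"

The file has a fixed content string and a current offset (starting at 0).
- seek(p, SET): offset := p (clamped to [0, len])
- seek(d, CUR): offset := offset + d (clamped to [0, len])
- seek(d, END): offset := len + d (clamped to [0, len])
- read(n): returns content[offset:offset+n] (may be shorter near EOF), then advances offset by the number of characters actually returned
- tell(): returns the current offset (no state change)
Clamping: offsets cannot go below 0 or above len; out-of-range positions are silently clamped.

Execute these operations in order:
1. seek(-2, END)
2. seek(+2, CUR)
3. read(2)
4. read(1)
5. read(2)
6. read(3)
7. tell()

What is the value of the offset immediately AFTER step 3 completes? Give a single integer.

After 1 (seek(-2, END)): offset=15
After 2 (seek(+2, CUR)): offset=17
After 3 (read(2)): returned '', offset=17

Answer: 17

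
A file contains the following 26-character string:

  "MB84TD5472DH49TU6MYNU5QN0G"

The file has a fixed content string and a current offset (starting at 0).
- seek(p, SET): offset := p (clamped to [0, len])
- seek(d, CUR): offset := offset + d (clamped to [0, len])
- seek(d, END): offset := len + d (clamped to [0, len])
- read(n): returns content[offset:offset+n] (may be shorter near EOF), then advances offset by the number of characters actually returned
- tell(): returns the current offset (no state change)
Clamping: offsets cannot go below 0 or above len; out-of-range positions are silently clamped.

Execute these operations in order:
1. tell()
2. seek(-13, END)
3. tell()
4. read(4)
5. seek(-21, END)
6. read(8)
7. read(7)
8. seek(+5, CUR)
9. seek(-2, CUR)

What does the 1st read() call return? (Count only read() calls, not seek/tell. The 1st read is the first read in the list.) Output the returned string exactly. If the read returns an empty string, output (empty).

Answer: 9TU6

Derivation:
After 1 (tell()): offset=0
After 2 (seek(-13, END)): offset=13
After 3 (tell()): offset=13
After 4 (read(4)): returned '9TU6', offset=17
After 5 (seek(-21, END)): offset=5
After 6 (read(8)): returned 'D5472DH4', offset=13
After 7 (read(7)): returned '9TU6MYN', offset=20
After 8 (seek(+5, CUR)): offset=25
After 9 (seek(-2, CUR)): offset=23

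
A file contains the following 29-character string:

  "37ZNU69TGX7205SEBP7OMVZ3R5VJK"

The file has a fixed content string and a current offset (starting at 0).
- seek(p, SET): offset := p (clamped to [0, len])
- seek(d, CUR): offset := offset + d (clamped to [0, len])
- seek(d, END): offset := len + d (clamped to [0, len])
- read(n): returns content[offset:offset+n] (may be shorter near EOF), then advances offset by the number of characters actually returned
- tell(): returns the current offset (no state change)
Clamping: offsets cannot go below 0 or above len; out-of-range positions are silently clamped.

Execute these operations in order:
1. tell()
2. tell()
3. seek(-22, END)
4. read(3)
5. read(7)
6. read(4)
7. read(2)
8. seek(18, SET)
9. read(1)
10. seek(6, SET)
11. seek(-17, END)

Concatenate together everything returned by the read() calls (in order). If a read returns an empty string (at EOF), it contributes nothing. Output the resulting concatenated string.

After 1 (tell()): offset=0
After 2 (tell()): offset=0
After 3 (seek(-22, END)): offset=7
After 4 (read(3)): returned 'TGX', offset=10
After 5 (read(7)): returned '7205SEB', offset=17
After 6 (read(4)): returned 'P7OM', offset=21
After 7 (read(2)): returned 'VZ', offset=23
After 8 (seek(18, SET)): offset=18
After 9 (read(1)): returned '7', offset=19
After 10 (seek(6, SET)): offset=6
After 11 (seek(-17, END)): offset=12

Answer: TGX7205SEBP7OMVZ7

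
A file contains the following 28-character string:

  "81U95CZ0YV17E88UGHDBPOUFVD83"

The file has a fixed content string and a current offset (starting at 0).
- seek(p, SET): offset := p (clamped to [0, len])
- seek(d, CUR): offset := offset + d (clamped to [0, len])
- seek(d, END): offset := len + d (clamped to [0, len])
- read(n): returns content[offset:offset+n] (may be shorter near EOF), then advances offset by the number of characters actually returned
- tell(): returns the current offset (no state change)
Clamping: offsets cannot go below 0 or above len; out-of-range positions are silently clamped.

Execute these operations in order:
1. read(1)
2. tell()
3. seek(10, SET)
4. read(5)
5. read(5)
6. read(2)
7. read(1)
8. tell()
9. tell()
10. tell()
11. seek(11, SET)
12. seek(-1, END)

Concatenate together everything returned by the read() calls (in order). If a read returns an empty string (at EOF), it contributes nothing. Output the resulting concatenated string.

Answer: 817E88UGHDBPOU

Derivation:
After 1 (read(1)): returned '8', offset=1
After 2 (tell()): offset=1
After 3 (seek(10, SET)): offset=10
After 4 (read(5)): returned '17E88', offset=15
After 5 (read(5)): returned 'UGHDB', offset=20
After 6 (read(2)): returned 'PO', offset=22
After 7 (read(1)): returned 'U', offset=23
After 8 (tell()): offset=23
After 9 (tell()): offset=23
After 10 (tell()): offset=23
After 11 (seek(11, SET)): offset=11
After 12 (seek(-1, END)): offset=27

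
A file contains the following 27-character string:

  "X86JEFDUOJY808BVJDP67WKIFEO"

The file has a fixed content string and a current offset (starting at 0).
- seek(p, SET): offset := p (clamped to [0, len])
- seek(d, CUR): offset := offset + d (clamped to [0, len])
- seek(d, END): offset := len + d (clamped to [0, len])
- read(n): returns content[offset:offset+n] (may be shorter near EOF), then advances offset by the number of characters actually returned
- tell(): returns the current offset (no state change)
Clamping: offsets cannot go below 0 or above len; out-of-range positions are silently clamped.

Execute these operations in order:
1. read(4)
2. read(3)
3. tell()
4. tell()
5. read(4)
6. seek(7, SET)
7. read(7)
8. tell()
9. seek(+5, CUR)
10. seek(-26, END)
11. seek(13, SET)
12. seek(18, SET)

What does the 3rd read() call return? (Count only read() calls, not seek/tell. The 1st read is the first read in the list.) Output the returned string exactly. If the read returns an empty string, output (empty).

Answer: UOJY

Derivation:
After 1 (read(4)): returned 'X86J', offset=4
After 2 (read(3)): returned 'EFD', offset=7
After 3 (tell()): offset=7
After 4 (tell()): offset=7
After 5 (read(4)): returned 'UOJY', offset=11
After 6 (seek(7, SET)): offset=7
After 7 (read(7)): returned 'UOJY808', offset=14
After 8 (tell()): offset=14
After 9 (seek(+5, CUR)): offset=19
After 10 (seek(-26, END)): offset=1
After 11 (seek(13, SET)): offset=13
After 12 (seek(18, SET)): offset=18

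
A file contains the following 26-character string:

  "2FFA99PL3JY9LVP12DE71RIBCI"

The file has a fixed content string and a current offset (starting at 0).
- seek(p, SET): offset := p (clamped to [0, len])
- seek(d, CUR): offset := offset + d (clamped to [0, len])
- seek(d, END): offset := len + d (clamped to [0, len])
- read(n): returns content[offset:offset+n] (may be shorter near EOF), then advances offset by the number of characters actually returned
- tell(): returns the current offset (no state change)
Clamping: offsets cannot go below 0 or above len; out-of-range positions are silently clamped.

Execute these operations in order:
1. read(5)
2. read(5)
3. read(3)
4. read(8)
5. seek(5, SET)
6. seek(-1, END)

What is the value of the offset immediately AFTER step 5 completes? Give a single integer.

After 1 (read(5)): returned '2FFA9', offset=5
After 2 (read(5)): returned '9PL3J', offset=10
After 3 (read(3)): returned 'Y9L', offset=13
After 4 (read(8)): returned 'VP12DE71', offset=21
After 5 (seek(5, SET)): offset=5

Answer: 5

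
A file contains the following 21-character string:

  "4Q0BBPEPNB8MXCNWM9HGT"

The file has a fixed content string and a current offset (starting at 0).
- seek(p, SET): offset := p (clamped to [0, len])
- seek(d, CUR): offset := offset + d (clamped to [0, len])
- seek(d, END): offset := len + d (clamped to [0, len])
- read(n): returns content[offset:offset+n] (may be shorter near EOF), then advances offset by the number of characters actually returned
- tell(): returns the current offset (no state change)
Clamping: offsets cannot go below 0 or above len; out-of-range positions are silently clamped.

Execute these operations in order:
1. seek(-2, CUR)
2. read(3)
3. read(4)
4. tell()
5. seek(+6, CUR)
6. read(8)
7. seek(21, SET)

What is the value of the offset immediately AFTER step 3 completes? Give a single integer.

After 1 (seek(-2, CUR)): offset=0
After 2 (read(3)): returned '4Q0', offset=3
After 3 (read(4)): returned 'BBPE', offset=7

Answer: 7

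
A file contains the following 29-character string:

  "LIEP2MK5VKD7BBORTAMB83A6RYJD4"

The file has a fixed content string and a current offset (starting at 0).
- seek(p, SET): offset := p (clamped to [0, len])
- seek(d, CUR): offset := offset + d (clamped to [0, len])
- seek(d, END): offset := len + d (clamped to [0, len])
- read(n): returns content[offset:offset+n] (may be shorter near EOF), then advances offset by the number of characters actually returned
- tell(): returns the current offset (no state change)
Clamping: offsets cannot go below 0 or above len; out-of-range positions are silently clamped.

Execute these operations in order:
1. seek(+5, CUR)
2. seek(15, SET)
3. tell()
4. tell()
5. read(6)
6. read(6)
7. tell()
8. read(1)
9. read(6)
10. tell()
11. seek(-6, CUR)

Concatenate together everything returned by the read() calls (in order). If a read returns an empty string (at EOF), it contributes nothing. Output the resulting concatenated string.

After 1 (seek(+5, CUR)): offset=5
After 2 (seek(15, SET)): offset=15
After 3 (tell()): offset=15
After 4 (tell()): offset=15
After 5 (read(6)): returned 'RTAMB8', offset=21
After 6 (read(6)): returned '3A6RYJ', offset=27
After 7 (tell()): offset=27
After 8 (read(1)): returned 'D', offset=28
After 9 (read(6)): returned '4', offset=29
After 10 (tell()): offset=29
After 11 (seek(-6, CUR)): offset=23

Answer: RTAMB83A6RYJD4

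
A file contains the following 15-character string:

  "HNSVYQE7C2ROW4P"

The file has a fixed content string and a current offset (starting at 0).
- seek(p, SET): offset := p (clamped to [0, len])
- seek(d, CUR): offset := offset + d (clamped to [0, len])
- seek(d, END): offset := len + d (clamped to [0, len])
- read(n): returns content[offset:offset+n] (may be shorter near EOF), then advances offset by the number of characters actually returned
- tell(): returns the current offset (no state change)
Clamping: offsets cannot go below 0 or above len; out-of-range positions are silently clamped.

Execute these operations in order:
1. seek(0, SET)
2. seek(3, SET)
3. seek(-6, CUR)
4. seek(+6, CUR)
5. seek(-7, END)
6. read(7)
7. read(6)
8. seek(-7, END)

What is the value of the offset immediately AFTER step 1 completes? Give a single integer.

Answer: 0

Derivation:
After 1 (seek(0, SET)): offset=0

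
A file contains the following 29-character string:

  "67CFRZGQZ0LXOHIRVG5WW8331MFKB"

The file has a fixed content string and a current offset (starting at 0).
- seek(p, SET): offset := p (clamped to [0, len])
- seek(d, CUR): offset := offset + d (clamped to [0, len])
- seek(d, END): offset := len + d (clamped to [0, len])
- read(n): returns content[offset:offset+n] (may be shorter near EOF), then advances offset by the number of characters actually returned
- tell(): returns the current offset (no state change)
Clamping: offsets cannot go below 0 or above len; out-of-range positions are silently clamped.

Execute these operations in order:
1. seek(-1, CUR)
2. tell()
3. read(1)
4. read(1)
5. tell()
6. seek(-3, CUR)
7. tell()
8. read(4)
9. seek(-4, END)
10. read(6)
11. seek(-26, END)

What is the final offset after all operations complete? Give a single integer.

Answer: 3

Derivation:
After 1 (seek(-1, CUR)): offset=0
After 2 (tell()): offset=0
After 3 (read(1)): returned '6', offset=1
After 4 (read(1)): returned '7', offset=2
After 5 (tell()): offset=2
After 6 (seek(-3, CUR)): offset=0
After 7 (tell()): offset=0
After 8 (read(4)): returned '67CF', offset=4
After 9 (seek(-4, END)): offset=25
After 10 (read(6)): returned 'MFKB', offset=29
After 11 (seek(-26, END)): offset=3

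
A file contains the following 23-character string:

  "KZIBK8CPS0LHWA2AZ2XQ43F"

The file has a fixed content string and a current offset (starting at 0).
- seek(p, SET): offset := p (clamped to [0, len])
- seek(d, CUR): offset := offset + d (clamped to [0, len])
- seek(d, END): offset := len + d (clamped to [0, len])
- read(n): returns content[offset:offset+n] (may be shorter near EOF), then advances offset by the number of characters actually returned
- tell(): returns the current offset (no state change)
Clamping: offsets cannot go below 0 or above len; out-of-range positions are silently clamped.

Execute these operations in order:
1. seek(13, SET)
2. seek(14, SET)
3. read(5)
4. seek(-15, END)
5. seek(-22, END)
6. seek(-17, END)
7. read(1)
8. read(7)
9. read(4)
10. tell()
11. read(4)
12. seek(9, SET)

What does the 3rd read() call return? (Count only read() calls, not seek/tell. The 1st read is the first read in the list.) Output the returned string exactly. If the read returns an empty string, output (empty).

After 1 (seek(13, SET)): offset=13
After 2 (seek(14, SET)): offset=14
After 3 (read(5)): returned '2AZ2X', offset=19
After 4 (seek(-15, END)): offset=8
After 5 (seek(-22, END)): offset=1
After 6 (seek(-17, END)): offset=6
After 7 (read(1)): returned 'C', offset=7
After 8 (read(7)): returned 'PS0LHWA', offset=14
After 9 (read(4)): returned '2AZ2', offset=18
After 10 (tell()): offset=18
After 11 (read(4)): returned 'XQ43', offset=22
After 12 (seek(9, SET)): offset=9

Answer: PS0LHWA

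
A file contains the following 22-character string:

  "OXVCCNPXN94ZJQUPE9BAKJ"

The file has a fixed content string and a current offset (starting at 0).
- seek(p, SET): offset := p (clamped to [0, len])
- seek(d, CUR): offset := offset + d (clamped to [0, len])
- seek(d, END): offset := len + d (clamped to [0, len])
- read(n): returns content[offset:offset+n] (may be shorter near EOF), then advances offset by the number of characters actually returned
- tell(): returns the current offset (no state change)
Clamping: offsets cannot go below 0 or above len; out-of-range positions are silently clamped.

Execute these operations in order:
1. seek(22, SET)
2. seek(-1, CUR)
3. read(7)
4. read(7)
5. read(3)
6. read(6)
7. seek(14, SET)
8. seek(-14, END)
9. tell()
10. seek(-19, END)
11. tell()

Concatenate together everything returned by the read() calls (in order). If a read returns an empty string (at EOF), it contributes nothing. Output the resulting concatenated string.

Answer: J

Derivation:
After 1 (seek(22, SET)): offset=22
After 2 (seek(-1, CUR)): offset=21
After 3 (read(7)): returned 'J', offset=22
After 4 (read(7)): returned '', offset=22
After 5 (read(3)): returned '', offset=22
After 6 (read(6)): returned '', offset=22
After 7 (seek(14, SET)): offset=14
After 8 (seek(-14, END)): offset=8
After 9 (tell()): offset=8
After 10 (seek(-19, END)): offset=3
After 11 (tell()): offset=3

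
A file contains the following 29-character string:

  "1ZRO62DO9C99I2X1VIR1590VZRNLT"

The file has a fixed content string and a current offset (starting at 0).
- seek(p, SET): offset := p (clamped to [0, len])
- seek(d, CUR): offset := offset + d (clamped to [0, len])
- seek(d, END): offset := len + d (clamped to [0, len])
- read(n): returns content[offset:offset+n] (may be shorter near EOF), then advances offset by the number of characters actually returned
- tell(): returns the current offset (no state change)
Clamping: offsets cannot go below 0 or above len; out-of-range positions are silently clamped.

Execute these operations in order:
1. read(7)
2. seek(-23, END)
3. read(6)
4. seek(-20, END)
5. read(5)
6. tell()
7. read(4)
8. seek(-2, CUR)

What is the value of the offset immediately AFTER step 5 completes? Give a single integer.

Answer: 14

Derivation:
After 1 (read(7)): returned '1ZRO62D', offset=7
After 2 (seek(-23, END)): offset=6
After 3 (read(6)): returned 'DO9C99', offset=12
After 4 (seek(-20, END)): offset=9
After 5 (read(5)): returned 'C99I2', offset=14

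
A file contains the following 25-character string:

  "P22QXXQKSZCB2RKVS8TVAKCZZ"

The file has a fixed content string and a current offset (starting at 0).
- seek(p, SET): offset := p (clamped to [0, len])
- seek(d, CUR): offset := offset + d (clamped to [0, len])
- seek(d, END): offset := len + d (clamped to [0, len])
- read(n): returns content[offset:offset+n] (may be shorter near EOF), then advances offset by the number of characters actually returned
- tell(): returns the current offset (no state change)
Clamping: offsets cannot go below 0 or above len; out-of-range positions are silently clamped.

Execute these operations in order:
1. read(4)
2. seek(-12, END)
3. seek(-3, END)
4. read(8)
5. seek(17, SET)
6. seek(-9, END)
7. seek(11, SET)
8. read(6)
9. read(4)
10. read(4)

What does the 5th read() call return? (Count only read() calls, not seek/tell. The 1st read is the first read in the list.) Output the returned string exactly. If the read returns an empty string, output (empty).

After 1 (read(4)): returned 'P22Q', offset=4
After 2 (seek(-12, END)): offset=13
After 3 (seek(-3, END)): offset=22
After 4 (read(8)): returned 'CZZ', offset=25
After 5 (seek(17, SET)): offset=17
After 6 (seek(-9, END)): offset=16
After 7 (seek(11, SET)): offset=11
After 8 (read(6)): returned 'B2RKVS', offset=17
After 9 (read(4)): returned '8TVA', offset=21
After 10 (read(4)): returned 'KCZZ', offset=25

Answer: KCZZ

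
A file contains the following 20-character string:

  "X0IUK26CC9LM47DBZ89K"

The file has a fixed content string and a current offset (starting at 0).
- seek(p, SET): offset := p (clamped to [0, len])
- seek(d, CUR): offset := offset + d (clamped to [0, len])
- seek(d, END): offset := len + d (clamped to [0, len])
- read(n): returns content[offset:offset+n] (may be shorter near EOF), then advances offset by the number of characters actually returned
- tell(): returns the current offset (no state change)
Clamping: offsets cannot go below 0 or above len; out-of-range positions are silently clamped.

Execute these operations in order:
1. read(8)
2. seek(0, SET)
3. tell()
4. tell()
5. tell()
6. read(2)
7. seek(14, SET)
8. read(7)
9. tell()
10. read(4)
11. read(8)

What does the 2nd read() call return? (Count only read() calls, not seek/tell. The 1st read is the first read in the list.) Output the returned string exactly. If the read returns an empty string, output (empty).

Answer: X0

Derivation:
After 1 (read(8)): returned 'X0IUK26C', offset=8
After 2 (seek(0, SET)): offset=0
After 3 (tell()): offset=0
After 4 (tell()): offset=0
After 5 (tell()): offset=0
After 6 (read(2)): returned 'X0', offset=2
After 7 (seek(14, SET)): offset=14
After 8 (read(7)): returned 'DBZ89K', offset=20
After 9 (tell()): offset=20
After 10 (read(4)): returned '', offset=20
After 11 (read(8)): returned '', offset=20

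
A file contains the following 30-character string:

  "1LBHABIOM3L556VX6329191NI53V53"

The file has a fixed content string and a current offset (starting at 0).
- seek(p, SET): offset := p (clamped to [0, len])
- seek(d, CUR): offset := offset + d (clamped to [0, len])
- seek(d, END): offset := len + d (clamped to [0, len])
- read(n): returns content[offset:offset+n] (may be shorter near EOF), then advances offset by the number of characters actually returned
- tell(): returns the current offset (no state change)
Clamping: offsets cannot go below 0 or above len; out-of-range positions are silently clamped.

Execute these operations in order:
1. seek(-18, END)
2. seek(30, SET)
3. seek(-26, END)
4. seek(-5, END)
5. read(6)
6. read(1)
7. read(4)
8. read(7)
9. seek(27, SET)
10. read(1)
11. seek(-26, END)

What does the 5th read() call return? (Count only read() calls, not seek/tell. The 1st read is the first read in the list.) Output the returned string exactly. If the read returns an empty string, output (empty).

Answer: V

Derivation:
After 1 (seek(-18, END)): offset=12
After 2 (seek(30, SET)): offset=30
After 3 (seek(-26, END)): offset=4
After 4 (seek(-5, END)): offset=25
After 5 (read(6)): returned '53V53', offset=30
After 6 (read(1)): returned '', offset=30
After 7 (read(4)): returned '', offset=30
After 8 (read(7)): returned '', offset=30
After 9 (seek(27, SET)): offset=27
After 10 (read(1)): returned 'V', offset=28
After 11 (seek(-26, END)): offset=4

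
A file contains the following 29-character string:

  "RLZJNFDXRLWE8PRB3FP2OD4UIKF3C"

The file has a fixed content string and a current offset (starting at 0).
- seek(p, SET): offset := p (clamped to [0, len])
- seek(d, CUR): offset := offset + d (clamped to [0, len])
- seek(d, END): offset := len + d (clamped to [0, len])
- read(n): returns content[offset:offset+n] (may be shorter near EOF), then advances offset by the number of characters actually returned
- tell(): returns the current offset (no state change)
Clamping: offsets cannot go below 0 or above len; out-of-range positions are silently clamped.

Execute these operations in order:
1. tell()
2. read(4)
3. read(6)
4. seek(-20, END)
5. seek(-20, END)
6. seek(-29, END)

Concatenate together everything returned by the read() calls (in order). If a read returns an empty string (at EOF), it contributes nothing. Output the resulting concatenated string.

Answer: RLZJNFDXRL

Derivation:
After 1 (tell()): offset=0
After 2 (read(4)): returned 'RLZJ', offset=4
After 3 (read(6)): returned 'NFDXRL', offset=10
After 4 (seek(-20, END)): offset=9
After 5 (seek(-20, END)): offset=9
After 6 (seek(-29, END)): offset=0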